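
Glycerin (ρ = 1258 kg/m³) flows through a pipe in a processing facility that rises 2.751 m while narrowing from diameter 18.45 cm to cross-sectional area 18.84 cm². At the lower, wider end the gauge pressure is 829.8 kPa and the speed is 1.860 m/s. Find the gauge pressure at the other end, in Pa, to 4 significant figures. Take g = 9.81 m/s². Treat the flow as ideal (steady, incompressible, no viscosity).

P₂ ≈ 359800 Pa

Continuity gives A₁v₁ = A₂v₂, so v₂ = (267.4 cm²)/(18.84 cm²) × 1.860 m/s = 26.39 m/s.
Energy conservation along the streamline gives P₂ = P₁ − ½ρ(v₂² − v₁²) − ρg(h₂ − h₁).
P₂ = 829800 + ½·1258·(1.860² − 26.39²) − 1258·9.81·(+2.751) = 829800 + (-436000) − (33950) = 359800 Pa.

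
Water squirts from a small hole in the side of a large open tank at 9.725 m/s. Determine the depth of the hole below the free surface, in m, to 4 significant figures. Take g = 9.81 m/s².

h ≈ 4.820 m

Torricelli: v = √(2gh), so h = v²/(2g).
h = 9.725²/(2·9.81) = 94.58/19.62 = 4.820 m.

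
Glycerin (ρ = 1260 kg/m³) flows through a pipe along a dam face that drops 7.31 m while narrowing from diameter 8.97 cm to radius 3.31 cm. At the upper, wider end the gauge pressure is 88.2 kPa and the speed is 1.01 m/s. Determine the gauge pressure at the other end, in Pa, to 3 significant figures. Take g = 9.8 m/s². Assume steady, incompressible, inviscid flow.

177000 Pa

Mass conservation (A₁v₁ = A₂v₂) gives v₂ = 1.01 × 63.2/34.4 = 1.85 m/s.
Applying Bernoulli between the two ends and solving for P₂: P₂ = P₁ + ½ρ(v₁² − v₂²) − ρgΔh.
P₂ = 88200 + ½·1260·(1.01² − 1.85²) − 1260·9.8·(−7.31) = 88200 + (-1520) − (-90300) = 177000 Pa.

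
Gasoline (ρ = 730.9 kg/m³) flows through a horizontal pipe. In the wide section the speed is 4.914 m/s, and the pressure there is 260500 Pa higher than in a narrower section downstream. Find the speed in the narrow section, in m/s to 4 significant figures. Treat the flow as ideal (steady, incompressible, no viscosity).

Along the level pipe P + ½ρv² is conserved, hence v₂² = v₁² + 2(P₁ − P₂)/ρ.
v₂ = √(4.914² + 2·260500/730.9) = √(24.15 + 712.8) = 27.15 m/s.

v₂ = 27.15 m/s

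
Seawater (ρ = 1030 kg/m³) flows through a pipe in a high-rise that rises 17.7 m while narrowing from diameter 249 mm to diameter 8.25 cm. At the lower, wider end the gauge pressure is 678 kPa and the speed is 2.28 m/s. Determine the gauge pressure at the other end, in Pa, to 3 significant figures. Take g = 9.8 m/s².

P₂ = 280000 Pa

By continuity, v₂ = v₁·A₁/A₂ = 2.28·(487/53.5) = 20.8 m/s.
Bernoulli: P₁ + ½ρv₁² + ρg h₁ = P₂ + ½ρv₂² + ρg h₂, so P₂ = P₁ + ½ρ(v₁² − v₂²) − ρg(h₂ − h₁).
P₂ = 678000 + ½·1030·(2.28² − 20.8²) − 1030·9.8·(+17.7) = 678000 + (-219000) − (179000) = 280000 Pa.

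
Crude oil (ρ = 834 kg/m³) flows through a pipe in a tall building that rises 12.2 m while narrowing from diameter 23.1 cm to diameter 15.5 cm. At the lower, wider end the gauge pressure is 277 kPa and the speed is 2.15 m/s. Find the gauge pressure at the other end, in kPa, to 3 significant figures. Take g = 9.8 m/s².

Mass conservation (A₁v₁ = A₂v₂) gives v₂ = 2.15 × 419/189 = 4.78 m/s.
Applying Bernoulli between the two ends and solving for P₂: P₂ = P₁ + ½ρ(v₁² − v₂²) − ρgΔh.
P₂ = 277000 + ½·834·(2.15² − 4.78²) − 834·9.8·(+12.2) = 277000 + (-7580) − (99700) = 170000 Pa.

P₂ = 170 kPa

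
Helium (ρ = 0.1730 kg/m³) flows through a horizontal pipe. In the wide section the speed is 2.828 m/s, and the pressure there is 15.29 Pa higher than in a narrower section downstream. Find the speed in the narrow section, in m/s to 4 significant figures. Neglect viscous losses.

Along the level pipe P + ½ρv² is conserved, hence v₂² = v₁² + 2(P₁ − P₂)/ρ.
v₂ = √(2.828² + 2·15.29/0.1730) = √(7.998 + 176.8) = 13.59 m/s.

v₂ ≈ 13.59 m/s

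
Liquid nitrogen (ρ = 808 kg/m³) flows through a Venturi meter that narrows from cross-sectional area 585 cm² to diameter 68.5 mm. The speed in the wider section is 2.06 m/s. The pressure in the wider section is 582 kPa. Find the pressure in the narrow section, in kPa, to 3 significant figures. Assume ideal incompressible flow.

Mass conservation (A₁v₁ = A₂v₂) gives v₂ = 2.06 × 585/36.9 = 32.7 m/s.
The pipe is horizontal, so Bernoulli reduces to P₁ + ½ρv₁² = P₂ + ½ρv₂².
P₂ = P₁ − ½ρ(v₂² − v₁²) = 582000 − ½·808·(32.7² − 2.06²) = 582000 − 430000 = 152000 Pa.

P₂ ≈ 152 kPa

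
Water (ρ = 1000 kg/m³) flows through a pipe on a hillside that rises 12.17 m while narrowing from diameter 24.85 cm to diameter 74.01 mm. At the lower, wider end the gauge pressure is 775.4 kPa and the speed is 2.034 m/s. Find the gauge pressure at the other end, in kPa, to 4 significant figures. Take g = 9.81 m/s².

By continuity, v₂ = v₁·A₁/A₂ = 2.034·(485.0/43.02) = 22.93 m/s.
Bernoulli: P₁ + ½ρv₁² + ρg h₁ = P₂ + ½ρv₂² + ρg h₂, so P₂ = P₁ + ½ρ(v₁² − v₂²) − ρg(h₂ − h₁).
P₂ = 775400 + ½·1000·(2.034² − 22.93²) − 1000·9.81·(+12.17) = 775400 + (-260800) − (119400) = 395200 Pa.

P₂ ≈ 395.2 kPa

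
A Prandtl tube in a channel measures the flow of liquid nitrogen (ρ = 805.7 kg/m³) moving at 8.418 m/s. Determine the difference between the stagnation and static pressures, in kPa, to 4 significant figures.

At the stagnation point the flow is brought to rest, so Bernoulli gives P_stag − P_static = ½ρv².
ΔP = ½·805.7·8.418² = 28550 Pa.

ΔP ≈ 28.55 kPa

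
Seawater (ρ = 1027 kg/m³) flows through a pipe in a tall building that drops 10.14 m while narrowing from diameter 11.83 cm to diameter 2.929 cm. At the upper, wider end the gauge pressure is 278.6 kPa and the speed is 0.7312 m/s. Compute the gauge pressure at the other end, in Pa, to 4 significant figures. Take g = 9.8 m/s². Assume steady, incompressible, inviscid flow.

By continuity, v₂ = v₁·A₁/A₂ = 0.7312·(109.9/6.738) = 11.93 m/s.
Applying Bernoulli between the two ends and solving for P₂: P₂ = P₁ + ½ρ(v₁² − v₂²) − ρgΔh.
P₂ = 278600 + ½·1027·(0.7312² − 11.93²) − 1027·9.8·(−10.14) = 278600 + (-72780) − (-102100) = 307900 Pa.

P₂ ≈ 307900 Pa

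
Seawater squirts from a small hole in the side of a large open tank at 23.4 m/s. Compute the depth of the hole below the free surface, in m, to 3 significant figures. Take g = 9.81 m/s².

Torricelli: v = √(2gh), so h = v²/(2g).
h = 23.4²/(2·9.81) = 548/19.62 = 27.9 m.

h ≈ 27.9 m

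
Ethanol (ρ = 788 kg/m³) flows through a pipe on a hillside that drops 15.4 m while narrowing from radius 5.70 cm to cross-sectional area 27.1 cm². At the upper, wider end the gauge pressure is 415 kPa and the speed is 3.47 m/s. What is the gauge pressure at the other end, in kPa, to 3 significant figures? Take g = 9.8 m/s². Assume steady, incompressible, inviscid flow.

P₂ ≈ 471 kPa

Continuity gives A₁v₁ = A₂v₂, so v₂ = (102 cm²)/(27.1 cm²) × 3.47 m/s = 13.1 m/s.
Energy conservation along the streamline gives P₂ = P₁ − ½ρ(v₂² − v₁²) − ρg(h₂ − h₁).
P₂ = 415000 + ½·788·(3.47² − 13.1²) − 788·9.8·(−15.4) = 415000 + (-62600) − (-119000) = 471000 Pa.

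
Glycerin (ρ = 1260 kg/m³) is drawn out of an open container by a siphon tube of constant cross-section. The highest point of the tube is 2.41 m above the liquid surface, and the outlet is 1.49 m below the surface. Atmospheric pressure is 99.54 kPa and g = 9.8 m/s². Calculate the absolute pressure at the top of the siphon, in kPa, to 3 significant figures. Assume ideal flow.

P_top ≈ 51.4 kPa

The outlet speed comes from Torricelli: v = √(2g·1.49) = 5.40 m/s.
The bore is uniform, so the speed at the crest is the same v. Bernoulli surface→crest: P_atm = P_top + ½ρv² + ρg·h_top.
P_top = 99540 − ½·1260·5.40² − 1260·9.8·2.41 = 51400 Pa.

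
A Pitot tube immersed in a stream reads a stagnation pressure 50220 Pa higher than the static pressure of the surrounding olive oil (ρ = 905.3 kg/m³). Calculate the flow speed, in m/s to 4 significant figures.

The dynamic pressure equals the rise in static pressure at the stagnation point: ΔP = ½ρv².
v = √(2ΔP/ρ) = √(2·50220/905.3) = 10.53 m/s.

10.53 m/s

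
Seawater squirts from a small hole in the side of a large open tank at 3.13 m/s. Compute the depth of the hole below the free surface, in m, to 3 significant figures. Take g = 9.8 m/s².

For a small hole in a large open tank, ½v² = gh, giving h = v²/(2g).
h = 3.13²/(2·9.8) = 9.80/19.60 = 0.500 m.

h ≈ 0.500 m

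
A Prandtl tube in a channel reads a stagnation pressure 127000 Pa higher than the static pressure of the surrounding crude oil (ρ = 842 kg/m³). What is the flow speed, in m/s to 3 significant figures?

The dynamic pressure equals the rise in static pressure at the stagnation point: ΔP = ½ρv².
v = √(2ΔP/ρ) = √(2·127000/842) = 17.4 m/s.

17.4 m/s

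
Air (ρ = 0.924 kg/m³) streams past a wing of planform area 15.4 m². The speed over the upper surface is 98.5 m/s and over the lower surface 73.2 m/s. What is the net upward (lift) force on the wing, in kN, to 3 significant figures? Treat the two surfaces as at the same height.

From P + ½ρv² = const at equal height, P_low − P_up = ½ρ(v_up² − v_low²).
ΔP = ½·0.924·(98.5² − 73.2²) = 2010 Pa.
Lift = ΔP · A = 2010 × 15.4 = 30900 N.

F ≈ 30.9 kN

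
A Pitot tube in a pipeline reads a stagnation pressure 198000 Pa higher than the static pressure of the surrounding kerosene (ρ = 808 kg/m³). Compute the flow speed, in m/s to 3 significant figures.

22.1 m/s

At the stagnation point the flow is brought to rest, so Bernoulli gives P_stag − P_static = ½ρv².
v = √(2ΔP/ρ) = √(2·198000/808) = 22.1 m/s.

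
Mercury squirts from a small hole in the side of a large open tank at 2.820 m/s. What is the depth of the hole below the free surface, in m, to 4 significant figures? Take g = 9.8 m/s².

h = 0.4057 m

Torricelli: v = √(2gh), so h = v²/(2g).
h = 2.820²/(2·9.8) = 7.952/19.60 = 0.4057 m.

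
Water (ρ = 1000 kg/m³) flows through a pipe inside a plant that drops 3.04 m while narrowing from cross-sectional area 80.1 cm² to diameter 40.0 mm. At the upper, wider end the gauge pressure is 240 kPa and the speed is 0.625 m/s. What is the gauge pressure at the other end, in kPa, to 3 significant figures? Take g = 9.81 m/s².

By continuity, v₂ = v₁·A₁/A₂ = 0.625·(80.1/12.6) = 3.98 m/s.
Applying Bernoulli between the two ends and solving for P₂: P₂ = P₁ + ½ρ(v₁² − v₂²) − ρgΔh.
P₂ = 240000 + ½·1000·(0.625² − 3.98²) − 1000·9.81·(−3.04) = 240000 + (-7740) − (-29800) = 262000 Pa.

P₂ ≈ 262 kPa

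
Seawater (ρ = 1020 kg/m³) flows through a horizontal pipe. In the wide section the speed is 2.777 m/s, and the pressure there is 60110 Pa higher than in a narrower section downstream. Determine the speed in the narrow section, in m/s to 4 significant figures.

Along the level pipe P + ½ρv² is conserved, hence v₂² = v₁² + 2(P₁ − P₂)/ρ.
v₂ = √(2.777² + 2·60110/1020) = √(7.712 + 117.9) = 11.21 m/s.

v₂ = 11.21 m/s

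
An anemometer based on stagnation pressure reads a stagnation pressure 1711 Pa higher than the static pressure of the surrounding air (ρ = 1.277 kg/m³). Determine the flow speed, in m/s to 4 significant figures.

v ≈ 51.77 m/s

The dynamic pressure equals the rise in static pressure at the stagnation point: ΔP = ½ρv².
v = √(2ΔP/ρ) = √(2·1711/1.277) = 51.77 m/s.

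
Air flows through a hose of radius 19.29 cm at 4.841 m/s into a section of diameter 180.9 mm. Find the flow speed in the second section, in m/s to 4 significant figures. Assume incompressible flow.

v₂ = 22.02 m/s

Continuity gives A₁v₁ = A₂v₂, so v₂ = (1169 cm²)/(257.0 cm²) × 4.841 m/s = 22.02 m/s.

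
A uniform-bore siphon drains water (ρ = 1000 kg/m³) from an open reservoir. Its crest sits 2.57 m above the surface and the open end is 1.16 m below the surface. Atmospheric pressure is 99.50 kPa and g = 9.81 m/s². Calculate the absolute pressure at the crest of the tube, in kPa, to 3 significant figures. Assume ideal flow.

The outlet speed comes from Torricelli: v = √(2g·1.16) = 4.77 m/s.
With constant cross-section the crest speed equals v; applying Bernoulli from the surface up to the crest, P_top = P_atm − ½ρv² − ρg·h_top.
P_top = 99500 − ½·1000·4.77² − 1000·9.81·2.57 = 62900 Pa.

P_top ≈ 62.9 kPa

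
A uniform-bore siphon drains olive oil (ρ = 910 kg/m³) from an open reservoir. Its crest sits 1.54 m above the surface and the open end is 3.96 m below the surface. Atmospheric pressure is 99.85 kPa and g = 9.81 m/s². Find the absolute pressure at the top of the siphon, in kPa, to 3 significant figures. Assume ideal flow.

P_top ≈ 50.8 kPa

The outlet speed comes from Torricelli: v = √(2g·3.96) = 8.81 m/s.
With constant cross-section the crest speed equals v; applying Bernoulli from the surface up to the crest, P_top = P_atm − ½ρv² − ρg·h_top.
P_top = 99850 − ½·910·8.81² − 910·9.81·1.54 = 50800 Pa.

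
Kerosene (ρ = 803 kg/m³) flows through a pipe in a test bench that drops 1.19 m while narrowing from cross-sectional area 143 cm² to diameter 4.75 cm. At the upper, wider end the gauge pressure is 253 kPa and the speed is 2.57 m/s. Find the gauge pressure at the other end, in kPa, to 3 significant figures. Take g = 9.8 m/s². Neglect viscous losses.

By continuity, v₂ = v₁·A₁/A₂ = 2.57·(143/17.7) = 20.7 m/s.
Energy conservation along the streamline gives P₂ = P₁ − ½ρ(v₂² − v₁²) − ρg(h₂ − h₁).
P₂ = 253000 + ½·803·(2.57² − 20.7²) − 803·9.8·(−1.19) = 253000 + (-170000) − (-9360) = 92300 Pa.

P₂ ≈ 92.3 kPa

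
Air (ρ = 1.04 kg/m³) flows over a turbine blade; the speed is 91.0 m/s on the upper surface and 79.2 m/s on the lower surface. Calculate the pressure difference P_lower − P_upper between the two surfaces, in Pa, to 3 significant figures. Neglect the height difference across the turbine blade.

The pressure is lower where the speed is higher: ΔP = ½ρ(v_up² − v_low²).
ΔP = ½·1.04·(91.0² − 79.2²) = 1040 Pa.

ΔP = 1040 Pa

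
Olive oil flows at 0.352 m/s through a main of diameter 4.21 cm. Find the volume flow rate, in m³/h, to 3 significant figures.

Q ≈ 1.76 m³/h

Q = A·v = 0.00139 m² × 0.352 m/s = 0.000490 m³/s.
Converting: 0.000490 m³/s × 3600 = 1.76 m³/h.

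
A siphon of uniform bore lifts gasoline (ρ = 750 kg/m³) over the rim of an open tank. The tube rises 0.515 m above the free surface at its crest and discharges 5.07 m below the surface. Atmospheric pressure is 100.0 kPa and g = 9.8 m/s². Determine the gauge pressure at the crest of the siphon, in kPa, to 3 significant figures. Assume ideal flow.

The outlet speed comes from Torricelli: v = √(2g·5.07) = 9.97 m/s.
Continuity keeps v the same throughout the tube; from surface to crest, P_atm + 0 = P_top + ½ρv² + ρg·h_top.
P_top = 100000 − ½·750·9.97² − 750·9.8·0.515 = 59000 Pa. So P_gauge = P_top − P_atm = -41000 Pa.

P_gauge ≈ -41.0 kPa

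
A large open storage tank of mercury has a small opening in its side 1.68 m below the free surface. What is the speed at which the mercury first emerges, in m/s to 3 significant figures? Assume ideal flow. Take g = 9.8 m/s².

Bernoulli from surface to hole (P equal, v_surface ≈ 0): v = √(2gh) = √(2×9.8×1.68) = 5.74 m/s.

v ≈ 5.74 m/s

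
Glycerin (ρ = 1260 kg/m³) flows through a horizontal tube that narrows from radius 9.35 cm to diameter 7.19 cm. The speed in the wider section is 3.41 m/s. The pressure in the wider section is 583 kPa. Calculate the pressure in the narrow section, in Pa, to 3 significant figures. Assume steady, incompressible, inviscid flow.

By continuity, v₂ = v₁·A₁/A₂ = 3.41·(275/40.6) = 23.1 m/s.
Bernoulli (h₁ = h₂): P₁ − P₂ = ½ρ(v₂² − v₁²).
P₂ = P₁ − ½ρ(v₂² − v₁²) = 583000 − ½·1260·(23.1² − 3.41²) = 583000 − 328000 = 255000 Pa.

255000 Pa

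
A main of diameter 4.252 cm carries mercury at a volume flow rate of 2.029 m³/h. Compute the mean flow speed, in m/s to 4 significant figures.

v ≈ 0.3969 m/s

Q = 2.029 m³/h = 0.0005636 m³/s.
v = Q/A = 0.0005636 / 0.001420 = 0.3969 m/s.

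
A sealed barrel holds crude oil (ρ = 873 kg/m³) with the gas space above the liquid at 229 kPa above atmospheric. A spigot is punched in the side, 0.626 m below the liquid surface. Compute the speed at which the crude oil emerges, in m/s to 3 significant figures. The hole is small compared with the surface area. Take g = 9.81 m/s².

v = 23.2 m/s

Take point 1 at the surface (v₁ ≈ 0) and point 2 at the hole (at atmospheric pressure). Bernoulli: P₁ + ρg h = P_atm + ½ρv₂².
With P₁ − P_atm = 229000 Pa, v₂ = √(2gh + 2ΔP/ρ) = √(2·9.81·0.626 + 2·229000/873) = 23.2 m/s.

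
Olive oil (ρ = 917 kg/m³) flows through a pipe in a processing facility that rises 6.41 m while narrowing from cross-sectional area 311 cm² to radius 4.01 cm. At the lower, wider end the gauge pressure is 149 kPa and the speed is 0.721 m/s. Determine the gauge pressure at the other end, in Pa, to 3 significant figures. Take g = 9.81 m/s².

P₂ ≈ 82500 Pa

By continuity, v₂ = v₁·A₁/A₂ = 0.721·(311/50.5) = 4.44 m/s.
Bernoulli: P₁ + ½ρv₁² + ρg h₁ = P₂ + ½ρv₂² + ρg h₂, so P₂ = P₁ + ½ρ(v₁² − v₂²) − ρg(h₂ − h₁).
P₂ = 149000 + ½·917·(0.721² − 4.44²) − 917·9.81·(+6.41) = 149000 + (-8800) − (57700) = 82500 Pa.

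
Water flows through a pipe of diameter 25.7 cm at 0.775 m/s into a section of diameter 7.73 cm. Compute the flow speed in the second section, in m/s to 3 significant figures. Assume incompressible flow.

8.57 m/s

Continuity gives A₁v₁ = A₂v₂, so v₂ = (519 cm²)/(46.9 cm²) × 0.775 m/s = 8.57 m/s.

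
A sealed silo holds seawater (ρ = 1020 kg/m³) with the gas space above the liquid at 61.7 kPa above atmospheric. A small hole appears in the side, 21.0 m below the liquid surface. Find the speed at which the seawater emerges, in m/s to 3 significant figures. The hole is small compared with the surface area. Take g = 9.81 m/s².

Take point 1 at the surface (v₁ ≈ 0) and point 2 at the hole (at atmospheric pressure). Bernoulli: P₁ + ρg h = P_atm + ½ρv₂².
With P₁ − P_atm = 61700 Pa, v₂ = √(2gh + 2ΔP/ρ) = √(2·9.81·21.0 + 2·61700/1020) = 23.1 m/s.

v ≈ 23.1 m/s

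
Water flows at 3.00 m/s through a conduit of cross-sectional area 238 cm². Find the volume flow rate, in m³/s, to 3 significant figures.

0.0714 m³/s

Q = A·v = 0.0238 m² × 3.00 m/s = 0.0714 m³/s.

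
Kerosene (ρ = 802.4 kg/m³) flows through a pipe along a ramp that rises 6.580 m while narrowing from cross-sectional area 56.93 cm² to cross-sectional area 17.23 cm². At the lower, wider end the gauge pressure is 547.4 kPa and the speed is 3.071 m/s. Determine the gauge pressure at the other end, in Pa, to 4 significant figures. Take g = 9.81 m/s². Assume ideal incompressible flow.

Mass conservation (A₁v₁ = A₂v₂) gives v₂ = 3.071 × 56.93/17.23 = 10.15 m/s.
Applying Bernoulli between the two ends and solving for P₂: P₂ = P₁ + ½ρ(v₁² − v₂²) − ρgΔh.
P₂ = 547400 + ½·802.4·(3.071² − 10.15²) − 802.4·9.81·(+6.580) = 547400 + (-37520) − (51790) = 458100 Pa.

458100 Pa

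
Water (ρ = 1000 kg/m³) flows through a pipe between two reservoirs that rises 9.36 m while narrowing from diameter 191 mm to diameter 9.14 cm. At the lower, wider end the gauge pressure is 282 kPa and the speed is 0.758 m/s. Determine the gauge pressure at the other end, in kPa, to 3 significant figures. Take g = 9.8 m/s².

Continuity gives A₁v₁ = A₂v₂, so v₂ = (287 cm²)/(65.6 cm²) × 0.758 m/s = 3.31 m/s.
Applying Bernoulli between the two ends and solving for P₂: P₂ = P₁ + ½ρ(v₁² − v₂²) − ρgΔh.
P₂ = 282000 + ½·1000·(0.758² − 3.31²) − 1000·9.8·(+9.36) = 282000 + (-5190) − (91700) = 185000 Pa.

P₂ ≈ 185 kPa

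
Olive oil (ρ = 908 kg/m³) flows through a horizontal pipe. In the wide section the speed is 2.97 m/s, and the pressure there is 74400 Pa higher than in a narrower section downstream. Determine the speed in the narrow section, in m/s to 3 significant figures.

Horizontal Bernoulli: P₁ + ½ρv₁² = P₂ + ½ρv₂², so v₂² = v₁² + 2(P₁ − P₂)/ρ.
v₂ = √(2.97² + 2·74400/908) = √(8.82 + 164) = 13.1 m/s.

v₂ = 13.1 m/s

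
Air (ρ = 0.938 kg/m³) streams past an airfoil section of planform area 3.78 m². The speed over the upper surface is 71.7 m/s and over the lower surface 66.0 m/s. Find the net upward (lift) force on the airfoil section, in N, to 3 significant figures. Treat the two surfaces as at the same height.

F ≈ 1390 N

From P + ½ρv² = const at equal height, P_low − P_up = ½ρ(v_up² − v_low²).
ΔP = ½·0.938·(71.7² − 66.0²) = 368 Pa.
Lift = ΔP · A = 368 × 3.78 = 1390 N.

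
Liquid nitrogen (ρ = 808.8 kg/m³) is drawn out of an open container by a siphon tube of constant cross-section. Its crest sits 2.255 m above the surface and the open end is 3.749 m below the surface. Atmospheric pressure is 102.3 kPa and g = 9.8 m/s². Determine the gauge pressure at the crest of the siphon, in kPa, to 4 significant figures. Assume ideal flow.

P_gauge ≈ -47.59 kPa

The outlet speed comes from Torricelli: v = √(2g·3.749) = 8.572 m/s.
The bore is uniform, so the speed at the crest is the same v. Bernoulli surface→crest: P_atm = P_top + ½ρv² + ρg·h_top.
P_top = 102300 − ½·808.8·8.572² − 808.8·9.8·2.255 = 54710 Pa. So P_gauge = P_top − P_atm = -47590 Pa.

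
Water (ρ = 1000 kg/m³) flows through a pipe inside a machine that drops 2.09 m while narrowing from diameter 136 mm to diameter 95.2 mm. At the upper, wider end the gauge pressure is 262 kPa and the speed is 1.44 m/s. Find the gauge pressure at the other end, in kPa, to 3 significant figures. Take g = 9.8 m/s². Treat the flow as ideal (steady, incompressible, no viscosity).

279 kPa

Continuity gives A₁v₁ = A₂v₂, so v₂ = (145 cm²)/(71.2 cm²) × 1.44 m/s = 2.94 m/s.
Energy conservation along the streamline gives P₂ = P₁ − ½ρ(v₂² − v₁²) − ρg(h₂ − h₁).
P₂ = 262000 + ½·1000·(1.44² − 2.94²) − 1000·9.8·(−2.09) = 262000 + (-3280) − (-20500) = 279000 Pa.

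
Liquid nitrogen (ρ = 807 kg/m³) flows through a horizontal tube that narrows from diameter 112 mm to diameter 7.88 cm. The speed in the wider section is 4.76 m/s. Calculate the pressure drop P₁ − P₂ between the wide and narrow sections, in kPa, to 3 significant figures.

ΔP ≈ 28.2 kPa

Mass conservation (A₁v₁ = A₂v₂) gives v₂ = 4.76 × 98.5/48.8 = 9.62 m/s.
Bernoulli (h₁ = h₂): P₁ − P₂ = ½ρ(v₂² − v₁²).
P₁ − P₂ = ½·807·(9.62² − 4.76²) = ½·807·69.8 = 28200 Pa.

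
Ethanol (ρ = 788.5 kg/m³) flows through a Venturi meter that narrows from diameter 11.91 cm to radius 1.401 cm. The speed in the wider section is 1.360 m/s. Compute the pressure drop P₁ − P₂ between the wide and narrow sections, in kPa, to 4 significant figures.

ΔP = 237.3 kPa

Continuity gives A₁v₁ = A₂v₂, so v₂ = (111.4 cm²)/(6.166 cm²) × 1.360 m/s = 24.57 m/s.
With no height change, Bernoulli's equation is P₁ + ½ρv₁² = P₂ + ½ρv₂².
P₁ − P₂ = ½·788.5·(24.57² − 1.360²) = ½·788.5·601.9 = 237300 Pa.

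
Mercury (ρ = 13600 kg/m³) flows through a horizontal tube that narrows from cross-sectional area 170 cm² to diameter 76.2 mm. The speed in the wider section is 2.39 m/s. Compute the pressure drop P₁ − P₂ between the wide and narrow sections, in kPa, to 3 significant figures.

By continuity, v₂ = v₁·A₁/A₂ = 2.39·(170/45.6) = 8.91 m/s.
Bernoulli (h₁ = h₂): P₁ − P₂ = ½ρ(v₂² − v₁²).
P₁ − P₂ = ½·13600·(8.91² − 2.39²) = ½·13600·73.7 = 501000 Pa.

ΔP ≈ 501 kPa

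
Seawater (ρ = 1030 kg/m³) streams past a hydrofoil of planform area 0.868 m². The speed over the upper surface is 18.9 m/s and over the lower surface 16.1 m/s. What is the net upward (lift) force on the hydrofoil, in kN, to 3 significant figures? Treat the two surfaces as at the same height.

With equal heights on the two surfaces, Bernoulli gives P_lower − P_upper = ½ρ(v_upper² − v_lower²).
ΔP = ½·1030·(18.9² − 16.1²) = 50500 Pa.
Lift = ΔP · A = 50500 × 0.868 = 43800 N.

F ≈ 43.8 kN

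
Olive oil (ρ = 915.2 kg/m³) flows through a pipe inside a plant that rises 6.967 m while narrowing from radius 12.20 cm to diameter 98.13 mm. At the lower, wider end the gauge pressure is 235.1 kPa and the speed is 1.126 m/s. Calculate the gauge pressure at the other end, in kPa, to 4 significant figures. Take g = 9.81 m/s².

P₂ = 151.0 kPa

The volume flow rate is constant, so v₂ = (A₁/A₂)v₁ = (467.6/75.63)·1.126 = 6.962 m/s.
Bernoulli: P₁ + ½ρv₁² + ρg h₁ = P₂ + ½ρv₂² + ρg h₂, so P₂ = P₁ + ½ρ(v₁² − v₂²) − ρg(h₂ − h₁).
P₂ = 235100 + ½·915.2·(1.126² − 6.962²) − 915.2·9.81·(+6.967) = 235100 + (-21600) − (62550) = 151000 Pa.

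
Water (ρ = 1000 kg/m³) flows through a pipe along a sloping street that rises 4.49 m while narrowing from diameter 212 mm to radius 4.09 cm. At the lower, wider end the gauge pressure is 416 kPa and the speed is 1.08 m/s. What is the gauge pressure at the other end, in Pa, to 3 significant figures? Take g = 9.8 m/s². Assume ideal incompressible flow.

Continuity gives A₁v₁ = A₂v₂, so v₂ = (353 cm²)/(52.6 cm²) × 1.08 m/s = 7.25 m/s.
Applying Bernoulli between the two ends and solving for P₂: P₂ = P₁ + ½ρ(v₁² − v₂²) − ρgΔh.
P₂ = 416000 + ½·1000·(1.08² − 7.25²) − 1000·9.8·(+4.49) = 416000 + (-25700) − (44000) = 346000 Pa.

346000 Pa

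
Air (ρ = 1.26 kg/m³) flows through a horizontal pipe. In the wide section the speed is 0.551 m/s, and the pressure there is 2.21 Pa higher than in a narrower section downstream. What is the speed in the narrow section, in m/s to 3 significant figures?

v₂ = 1.95 m/s

With h₁ = h₂, rearranging Bernoulli gives v₂ = √(v₁² + 2ΔP/ρ).
v₂ = √(0.551² + 2·2.21/1.26) = √(0.304 + 3.51) = 1.95 m/s.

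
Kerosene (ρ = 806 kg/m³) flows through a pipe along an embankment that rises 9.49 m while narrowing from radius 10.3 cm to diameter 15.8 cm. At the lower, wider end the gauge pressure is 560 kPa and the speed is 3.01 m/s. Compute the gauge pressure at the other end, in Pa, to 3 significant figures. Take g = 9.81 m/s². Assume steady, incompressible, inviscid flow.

478000 Pa

By continuity, v₂ = v₁·A₁/A₂ = 3.01·(333/196) = 5.12 m/s.
Energy conservation along the streamline gives P₂ = P₁ − ½ρ(v₂² − v₁²) − ρg(h₂ − h₁).
P₂ = 560000 + ½·806·(3.01² − 5.12²) − 806·9.81·(+9.49) = 560000 + (-6900) − (75000) = 478000 Pa.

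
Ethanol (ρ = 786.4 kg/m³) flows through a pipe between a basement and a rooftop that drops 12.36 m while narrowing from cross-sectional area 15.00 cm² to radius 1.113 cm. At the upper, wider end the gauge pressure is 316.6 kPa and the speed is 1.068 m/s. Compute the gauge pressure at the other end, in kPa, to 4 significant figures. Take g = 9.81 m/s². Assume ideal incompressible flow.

P₂ ≈ 405.7 kPa

Continuity gives A₁v₁ = A₂v₂, so v₂ = (15.00 cm²)/(3.892 cm²) × 1.068 m/s = 4.116 m/s.
Applying Bernoulli between the two ends and solving for P₂: P₂ = P₁ + ½ρ(v₁² − v₂²) − ρgΔh.
P₂ = 316600 + ½·786.4·(1.068² − 4.116²) − 786.4·9.81·(−12.36) = 316600 + (-6214) − (-95350) = 405700 Pa.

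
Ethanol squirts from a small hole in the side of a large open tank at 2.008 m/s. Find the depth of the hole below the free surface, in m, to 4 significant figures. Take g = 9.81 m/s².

h ≈ 0.2055 m

Torricelli: v = √(2gh), so h = v²/(2g).
h = 2.008²/(2·9.81) = 4.032/19.62 = 0.2055 m.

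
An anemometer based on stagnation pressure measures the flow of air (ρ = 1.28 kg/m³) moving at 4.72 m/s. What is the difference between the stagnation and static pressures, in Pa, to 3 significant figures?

The dynamic pressure equals the rise in static pressure at the stagnation point: ΔP = ½ρv².
ΔP = ½·1.28·4.72² = 14.3 Pa.

14.3 Pa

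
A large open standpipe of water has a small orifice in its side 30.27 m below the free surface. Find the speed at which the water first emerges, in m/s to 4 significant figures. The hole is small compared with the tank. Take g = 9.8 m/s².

v ≈ 24.36 m/s

Torricelli's result v = √(2gh) gives v = √(2·9.8·30.27) = 24.36 m/s.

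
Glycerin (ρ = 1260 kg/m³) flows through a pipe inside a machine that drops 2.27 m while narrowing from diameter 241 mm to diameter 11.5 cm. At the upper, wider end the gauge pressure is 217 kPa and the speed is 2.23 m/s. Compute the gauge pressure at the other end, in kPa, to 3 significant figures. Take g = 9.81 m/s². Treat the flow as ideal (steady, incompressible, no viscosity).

By continuity, v₂ = v₁·A₁/A₂ = 2.23·(456/104) = 9.79 m/s.
Applying Bernoulli between the two ends and solving for P₂: P₂ = P₁ + ½ρ(v₁² − v₂²) − ρgΔh.
P₂ = 217000 + ½·1260·(2.23² − 9.79²) − 1260·9.81·(−2.27) = 217000 + (-57300) − (-28100) = 188000 Pa.

P₂ ≈ 188 kPa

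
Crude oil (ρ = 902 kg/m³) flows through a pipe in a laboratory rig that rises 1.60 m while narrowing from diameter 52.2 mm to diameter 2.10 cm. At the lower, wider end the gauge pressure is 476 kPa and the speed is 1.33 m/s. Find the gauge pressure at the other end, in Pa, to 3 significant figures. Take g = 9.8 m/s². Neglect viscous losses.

By continuity, v₂ = v₁·A₁/A₂ = 1.33·(21.4/3.46) = 8.22 m/s.
Applying Bernoulli between the two ends and solving for P₂: P₂ = P₁ + ½ρ(v₁² − v₂²) − ρgΔh.
P₂ = 476000 + ½·902·(1.33² − 8.22²) − 902·9.8·(+1.60) = 476000 + (-29700) − (14100) = 432000 Pa.

P₂ ≈ 432000 Pa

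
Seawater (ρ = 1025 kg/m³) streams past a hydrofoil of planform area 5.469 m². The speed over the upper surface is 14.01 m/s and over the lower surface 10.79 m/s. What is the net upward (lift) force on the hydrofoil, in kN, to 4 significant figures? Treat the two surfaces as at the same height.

With equal heights on the two surfaces, Bernoulli gives P_lower − P_upper = ½ρ(v_upper² − v_lower²).
ΔP = ½·1025·(14.01² − 10.79²) = 40930 Pa.
Lift = ΔP · A = 40930 × 5.469 = 223800 N.

F ≈ 223.8 kN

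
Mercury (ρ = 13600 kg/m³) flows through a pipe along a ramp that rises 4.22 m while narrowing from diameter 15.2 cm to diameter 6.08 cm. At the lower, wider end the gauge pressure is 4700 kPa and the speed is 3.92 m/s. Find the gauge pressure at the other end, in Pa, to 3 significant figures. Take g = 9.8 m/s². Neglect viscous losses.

The volume flow rate is constant, so v₂ = (A₁/A₂)v₁ = (181/29.0)·3.92 = 24.5 m/s.
Energy conservation along the streamline gives P₂ = P₁ − ½ρ(v₂² − v₁²) − ρg(h₂ − h₁).
P₂ = 4700000 + ½·13600·(3.92² − 24.5²) − 13600·9.8·(+4.22) = 4700000 + (-3980000) − (562000) = 160000 Pa.

P₂ ≈ 160000 Pa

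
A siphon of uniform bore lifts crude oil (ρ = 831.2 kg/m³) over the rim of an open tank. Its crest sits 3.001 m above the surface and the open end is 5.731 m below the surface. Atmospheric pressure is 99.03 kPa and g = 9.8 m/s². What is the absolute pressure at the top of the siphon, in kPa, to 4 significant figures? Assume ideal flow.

The outlet speed comes from Torricelli: v = √(2g·5.731) = 10.60 m/s.
Continuity keeps v the same throughout the tube; from surface to crest, P_atm + 0 = P_top + ½ρv² + ρg·h_top.
P_top = 99030 − ½·831.2·10.60² − 831.2·9.8·3.001 = 27900 Pa.

P_top ≈ 27.90 kPa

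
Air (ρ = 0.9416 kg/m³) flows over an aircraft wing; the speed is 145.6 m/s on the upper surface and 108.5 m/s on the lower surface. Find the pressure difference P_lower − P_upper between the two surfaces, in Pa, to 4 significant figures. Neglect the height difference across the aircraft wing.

4438 Pa

Bernoulli (same height): P_lower − P_upper = ½ρ(v_upper² − v_lower²).
ΔP = ½·0.9416·(145.6² − 108.5²) = 4438 Pa.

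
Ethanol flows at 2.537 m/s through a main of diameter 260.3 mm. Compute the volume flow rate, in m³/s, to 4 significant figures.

Q = A·v = 0.05322 m² × 2.537 m/s = 0.1350 m³/s.

Q = 0.1350 m³/s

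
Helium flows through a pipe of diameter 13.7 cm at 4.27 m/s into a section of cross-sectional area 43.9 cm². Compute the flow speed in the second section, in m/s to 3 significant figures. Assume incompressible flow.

The volume flow rate is constant, so v₂ = (A₁/A₂)v₁ = (147/43.9)·4.27 = 14.3 m/s.

v₂ ≈ 14.3 m/s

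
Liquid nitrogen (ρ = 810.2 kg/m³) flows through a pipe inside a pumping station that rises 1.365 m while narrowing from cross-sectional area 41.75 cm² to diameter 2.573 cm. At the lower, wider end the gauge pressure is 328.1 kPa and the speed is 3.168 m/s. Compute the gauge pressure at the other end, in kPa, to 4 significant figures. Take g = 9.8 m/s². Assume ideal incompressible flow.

59.20 kPa

By continuity, v₂ = v₁·A₁/A₂ = 3.168·(41.75/5.200) = 25.44 m/s.
Bernoulli: P₁ + ½ρv₁² + ρg h₁ = P₂ + ½ρv₂² + ρg h₂, so P₂ = P₁ + ½ρ(v₁² − v₂²) − ρg(h₂ − h₁).
P₂ = 328100 + ½·810.2·(3.168² − 25.44²) − 810.2·9.8·(+1.365) = 328100 + (-258100) − (10840) = 59200 Pa.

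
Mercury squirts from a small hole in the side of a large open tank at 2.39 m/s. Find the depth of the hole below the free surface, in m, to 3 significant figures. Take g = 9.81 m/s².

h ≈ 0.291 m

Inverting v = √(2gh) gives h = v² / 2g.
h = 2.39²/(2·9.81) = 5.71/19.62 = 0.291 m.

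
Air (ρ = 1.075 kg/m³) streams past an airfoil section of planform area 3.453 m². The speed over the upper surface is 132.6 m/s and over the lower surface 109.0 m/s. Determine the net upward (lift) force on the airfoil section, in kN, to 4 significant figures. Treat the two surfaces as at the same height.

F ≈ 10.58 kN

With equal heights on the two surfaces, Bernoulli gives P_lower − P_upper = ½ρ(v_upper² − v_lower²).
ΔP = ½·1.075·(132.6² − 109.0²) = 3065 Pa.
Lift = ΔP · A = 3065 × 3.453 = 10580 N.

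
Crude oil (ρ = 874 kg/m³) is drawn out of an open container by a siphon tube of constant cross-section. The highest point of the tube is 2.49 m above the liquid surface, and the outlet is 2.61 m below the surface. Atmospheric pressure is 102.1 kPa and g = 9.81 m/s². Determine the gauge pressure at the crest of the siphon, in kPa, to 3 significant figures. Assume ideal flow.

P_gauge = -43.7 kPa

From the surface to the outlet (both open to atmosphere, surface at rest): v = √(2g·h_out) = √(2·9.81·2.61) = 7.16 m/s.
The bore is uniform, so the speed at the crest is the same v. Bernoulli surface→crest: P_atm = P_top + ½ρv² + ρg·h_top.
P_top = 102100 − ½·874·7.16² − 874·9.81·2.49 = 58400 Pa. So P_gauge = P_top − P_atm = -43700 Pa.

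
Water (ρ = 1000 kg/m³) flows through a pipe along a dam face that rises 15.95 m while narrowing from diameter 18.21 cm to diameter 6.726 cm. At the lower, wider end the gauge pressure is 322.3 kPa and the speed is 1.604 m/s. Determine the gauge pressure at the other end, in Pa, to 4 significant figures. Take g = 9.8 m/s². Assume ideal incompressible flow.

98160 Pa

By continuity, v₂ = v₁·A₁/A₂ = 1.604·(260.4/35.53) = 11.76 m/s.
Bernoulli: P₁ + ½ρv₁² + ρg h₁ = P₂ + ½ρv₂² + ρg h₂, so P₂ = P₁ + ½ρ(v₁² − v₂²) − ρg(h₂ − h₁).
P₂ = 322300 + ½·1000·(1.604² − 11.76²) − 1000·9.8·(+15.95) = 322300 + (-67830) − (156300) = 98160 Pa.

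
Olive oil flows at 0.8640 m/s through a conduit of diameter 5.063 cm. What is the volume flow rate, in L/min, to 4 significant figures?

Q = A·v = 0.002013 m² × 0.8640 m/s = 0.001739 m³/s.
Converting: 0.001739 m³/s × 60000 = 104.4 L/min.

104.4 L/min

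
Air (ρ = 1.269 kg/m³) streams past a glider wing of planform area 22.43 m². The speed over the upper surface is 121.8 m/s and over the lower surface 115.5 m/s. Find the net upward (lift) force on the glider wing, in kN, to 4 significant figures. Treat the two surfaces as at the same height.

From P + ½ρv² = const at equal height, P_low − P_up = ½ρ(v_up² − v_low²).
ΔP = ½·1.269·(121.8² − 115.5²) = 948.6 Pa.
Lift = ΔP · A = 948.6 × 22.43 = 21280 N.

F = 21.28 kN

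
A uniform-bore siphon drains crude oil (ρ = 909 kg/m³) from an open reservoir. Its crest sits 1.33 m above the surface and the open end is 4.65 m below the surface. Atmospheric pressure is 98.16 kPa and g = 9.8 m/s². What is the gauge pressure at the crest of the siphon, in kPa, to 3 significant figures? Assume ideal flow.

P_gauge ≈ -53.3 kPa

From the surface to the outlet (both open to atmosphere, surface at rest): v = √(2g·h_out) = √(2·9.8·4.65) = 9.55 m/s.
The bore is uniform, so the speed at the crest is the same v. Bernoulli surface→crest: P_atm = P_top + ½ρv² + ρg·h_top.
P_top = 98160 − ½·909·9.55² − 909·9.8·1.33 = 44900 Pa. So P_gauge = P_top − P_atm = -53300 Pa.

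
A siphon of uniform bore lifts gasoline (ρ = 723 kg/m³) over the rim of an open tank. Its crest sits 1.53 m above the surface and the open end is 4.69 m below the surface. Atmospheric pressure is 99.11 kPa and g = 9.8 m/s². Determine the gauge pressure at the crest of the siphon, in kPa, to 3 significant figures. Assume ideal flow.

From the surface to the outlet (both open to atmosphere, surface at rest): v = √(2g·h_out) = √(2·9.8·4.69) = 9.59 m/s.
The bore is uniform, so the speed at the crest is the same v. Bernoulli surface→crest: P_atm = P_top + ½ρv² + ρg·h_top.
P_top = 99110 − ½·723·9.59² − 723·9.8·1.53 = 55000 Pa. So P_gauge = P_top − P_atm = -44100 Pa.

P_gauge = -44.1 kPa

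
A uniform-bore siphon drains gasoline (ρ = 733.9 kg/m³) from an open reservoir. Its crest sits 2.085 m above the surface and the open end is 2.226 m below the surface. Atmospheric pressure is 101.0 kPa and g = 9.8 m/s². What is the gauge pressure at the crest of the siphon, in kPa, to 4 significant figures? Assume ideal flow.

The outlet speed comes from Torricelli: v = √(2g·2.226) = 6.605 m/s.
Continuity keeps v the same throughout the tube; from surface to crest, P_atm + 0 = P_top + ½ρv² + ρg·h_top.
P_top = 101000 − ½·733.9·6.605² − 733.9·9.8·2.085 = 69990 Pa. So P_gauge = P_top − P_atm = -31010 Pa.

P_gauge ≈ -31.01 kPa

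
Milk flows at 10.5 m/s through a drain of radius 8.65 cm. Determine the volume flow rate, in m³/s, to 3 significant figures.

Q ≈ 0.247 m³/s

Q = A·v = 0.0235 m² × 10.5 m/s = 0.247 m³/s.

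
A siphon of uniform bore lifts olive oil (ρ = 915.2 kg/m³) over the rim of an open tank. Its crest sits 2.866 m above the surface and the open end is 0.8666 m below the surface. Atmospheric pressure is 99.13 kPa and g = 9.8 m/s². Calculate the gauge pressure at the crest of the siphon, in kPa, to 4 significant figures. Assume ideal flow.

From the surface to the outlet (both open to atmosphere, surface at rest): v = √(2g·h_out) = √(2·9.8·0.8666) = 4.121 m/s.
Continuity keeps v the same throughout the tube; from surface to crest, P_atm + 0 = P_top + ½ρv² + ρg·h_top.
P_top = 99130 − ½·915.2·4.121² − 915.2·9.8·2.866 = 65650 Pa. So P_gauge = P_top − P_atm = -33480 Pa.

P_gauge = -33.48 kPa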